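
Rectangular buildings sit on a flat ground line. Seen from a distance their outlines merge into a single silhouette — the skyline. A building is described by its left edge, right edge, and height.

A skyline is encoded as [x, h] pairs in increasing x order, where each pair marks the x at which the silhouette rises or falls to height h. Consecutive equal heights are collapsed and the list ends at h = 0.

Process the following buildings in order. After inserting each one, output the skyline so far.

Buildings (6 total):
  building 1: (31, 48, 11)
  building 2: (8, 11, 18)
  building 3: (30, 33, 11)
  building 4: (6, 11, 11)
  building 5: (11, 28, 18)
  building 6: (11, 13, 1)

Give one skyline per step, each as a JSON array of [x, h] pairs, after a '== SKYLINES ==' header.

== SKYLINES ==
[[31,11],[48,0]]
[[8,18],[11,0],[31,11],[48,0]]
[[8,18],[11,0],[30,11],[48,0]]
[[6,11],[8,18],[11,0],[30,11],[48,0]]
[[6,11],[8,18],[28,0],[30,11],[48,0]]
[[6,11],[8,18],[28,0],[30,11],[48,0]]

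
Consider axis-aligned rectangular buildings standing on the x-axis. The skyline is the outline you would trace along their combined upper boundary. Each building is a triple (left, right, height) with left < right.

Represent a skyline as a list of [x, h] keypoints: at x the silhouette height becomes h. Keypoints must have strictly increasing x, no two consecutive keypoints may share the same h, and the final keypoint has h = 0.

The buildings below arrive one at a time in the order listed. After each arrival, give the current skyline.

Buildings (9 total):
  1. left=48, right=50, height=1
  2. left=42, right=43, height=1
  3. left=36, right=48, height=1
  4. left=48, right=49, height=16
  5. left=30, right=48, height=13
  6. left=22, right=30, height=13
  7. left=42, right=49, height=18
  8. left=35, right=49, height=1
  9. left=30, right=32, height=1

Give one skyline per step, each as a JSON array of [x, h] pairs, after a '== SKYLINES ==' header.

== SKYLINES ==
[[48,1],[50,0]]
[[42,1],[43,0],[48,1],[50,0]]
[[36,1],[50,0]]
[[36,1],[48,16],[49,1],[50,0]]
[[30,13],[48,16],[49,1],[50,0]]
[[22,13],[48,16],[49,1],[50,0]]
[[22,13],[42,18],[49,1],[50,0]]
[[22,13],[42,18],[49,1],[50,0]]
[[22,13],[42,18],[49,1],[50,0]]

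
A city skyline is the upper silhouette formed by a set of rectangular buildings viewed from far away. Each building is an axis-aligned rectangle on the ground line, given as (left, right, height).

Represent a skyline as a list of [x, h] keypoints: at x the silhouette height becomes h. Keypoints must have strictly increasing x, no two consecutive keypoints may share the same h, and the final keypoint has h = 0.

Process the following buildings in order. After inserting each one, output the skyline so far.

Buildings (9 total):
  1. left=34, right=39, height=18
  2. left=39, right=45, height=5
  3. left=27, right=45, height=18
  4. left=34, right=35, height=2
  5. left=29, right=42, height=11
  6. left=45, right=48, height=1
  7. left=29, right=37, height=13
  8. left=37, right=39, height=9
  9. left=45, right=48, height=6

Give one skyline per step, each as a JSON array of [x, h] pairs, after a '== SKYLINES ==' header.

== SKYLINES ==
[[34,18],[39,0]]
[[34,18],[39,5],[45,0]]
[[27,18],[45,0]]
[[27,18],[45,0]]
[[27,18],[45,0]]
[[27,18],[45,1],[48,0]]
[[27,18],[45,1],[48,0]]
[[27,18],[45,1],[48,0]]
[[27,18],[45,6],[48,0]]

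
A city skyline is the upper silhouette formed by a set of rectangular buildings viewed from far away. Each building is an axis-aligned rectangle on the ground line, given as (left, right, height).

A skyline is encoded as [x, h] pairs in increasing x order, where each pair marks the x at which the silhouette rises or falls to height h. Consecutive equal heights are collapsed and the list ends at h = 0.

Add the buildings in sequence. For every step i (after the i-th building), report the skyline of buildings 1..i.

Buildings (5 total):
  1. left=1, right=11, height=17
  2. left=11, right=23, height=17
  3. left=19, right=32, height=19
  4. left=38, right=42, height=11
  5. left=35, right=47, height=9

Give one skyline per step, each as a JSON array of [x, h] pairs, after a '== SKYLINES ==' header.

== SKYLINES ==
[[1,17],[11,0]]
[[1,17],[23,0]]
[[1,17],[19,19],[32,0]]
[[1,17],[19,19],[32,0],[38,11],[42,0]]
[[1,17],[19,19],[32,0],[35,9],[38,11],[42,9],[47,0]]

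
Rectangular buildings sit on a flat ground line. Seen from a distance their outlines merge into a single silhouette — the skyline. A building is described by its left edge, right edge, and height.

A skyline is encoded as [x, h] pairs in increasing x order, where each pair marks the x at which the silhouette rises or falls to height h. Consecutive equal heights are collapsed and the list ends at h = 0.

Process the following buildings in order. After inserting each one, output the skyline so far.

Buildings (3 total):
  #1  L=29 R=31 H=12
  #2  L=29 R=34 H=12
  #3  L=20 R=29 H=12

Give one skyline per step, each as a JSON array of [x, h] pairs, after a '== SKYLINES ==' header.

== SKYLINES ==
[[29,12],[31,0]]
[[29,12],[34,0]]
[[20,12],[34,0]]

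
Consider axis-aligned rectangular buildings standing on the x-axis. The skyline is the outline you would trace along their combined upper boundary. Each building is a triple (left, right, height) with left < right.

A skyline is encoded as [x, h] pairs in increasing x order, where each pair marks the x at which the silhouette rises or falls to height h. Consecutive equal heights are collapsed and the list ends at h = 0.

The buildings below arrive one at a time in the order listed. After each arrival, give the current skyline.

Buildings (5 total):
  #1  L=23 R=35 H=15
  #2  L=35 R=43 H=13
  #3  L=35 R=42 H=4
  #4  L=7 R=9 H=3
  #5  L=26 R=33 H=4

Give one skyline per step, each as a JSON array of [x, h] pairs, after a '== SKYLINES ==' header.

== SKYLINES ==
[[23,15],[35,0]]
[[23,15],[35,13],[43,0]]
[[23,15],[35,13],[43,0]]
[[7,3],[9,0],[23,15],[35,13],[43,0]]
[[7,3],[9,0],[23,15],[35,13],[43,0]]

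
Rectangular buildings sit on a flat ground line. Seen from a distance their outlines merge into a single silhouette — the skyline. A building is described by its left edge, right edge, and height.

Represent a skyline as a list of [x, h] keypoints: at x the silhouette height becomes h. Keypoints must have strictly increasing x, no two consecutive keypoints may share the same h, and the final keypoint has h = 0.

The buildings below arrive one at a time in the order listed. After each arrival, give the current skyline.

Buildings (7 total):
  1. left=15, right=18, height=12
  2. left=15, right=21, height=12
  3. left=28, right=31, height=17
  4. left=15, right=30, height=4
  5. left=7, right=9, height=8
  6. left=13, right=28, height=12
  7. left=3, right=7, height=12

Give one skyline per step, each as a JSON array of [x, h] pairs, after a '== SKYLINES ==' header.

== SKYLINES ==
[[15,12],[18,0]]
[[15,12],[21,0]]
[[15,12],[21,0],[28,17],[31,0]]
[[15,12],[21,4],[28,17],[31,0]]
[[7,8],[9,0],[15,12],[21,4],[28,17],[31,0]]
[[7,8],[9,0],[13,12],[28,17],[31,0]]
[[3,12],[7,8],[9,0],[13,12],[28,17],[31,0]]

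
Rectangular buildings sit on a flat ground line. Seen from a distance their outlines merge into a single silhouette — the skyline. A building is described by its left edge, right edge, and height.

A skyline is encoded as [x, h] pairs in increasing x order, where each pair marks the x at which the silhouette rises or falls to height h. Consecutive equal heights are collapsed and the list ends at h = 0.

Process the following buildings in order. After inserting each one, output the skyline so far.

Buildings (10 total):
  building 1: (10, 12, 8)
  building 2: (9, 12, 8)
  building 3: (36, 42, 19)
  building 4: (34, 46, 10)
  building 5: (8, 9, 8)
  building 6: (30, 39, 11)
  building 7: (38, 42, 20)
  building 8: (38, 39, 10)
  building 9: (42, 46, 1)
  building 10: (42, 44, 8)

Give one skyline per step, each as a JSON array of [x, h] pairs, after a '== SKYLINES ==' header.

== SKYLINES ==
[[10,8],[12,0]]
[[9,8],[12,0]]
[[9,8],[12,0],[36,19],[42,0]]
[[9,8],[12,0],[34,10],[36,19],[42,10],[46,0]]
[[8,8],[12,0],[34,10],[36,19],[42,10],[46,0]]
[[8,8],[12,0],[30,11],[36,19],[42,10],[46,0]]
[[8,8],[12,0],[30,11],[36,19],[38,20],[42,10],[46,0]]
[[8,8],[12,0],[30,11],[36,19],[38,20],[42,10],[46,0]]
[[8,8],[12,0],[30,11],[36,19],[38,20],[42,10],[46,0]]
[[8,8],[12,0],[30,11],[36,19],[38,20],[42,10],[46,0]]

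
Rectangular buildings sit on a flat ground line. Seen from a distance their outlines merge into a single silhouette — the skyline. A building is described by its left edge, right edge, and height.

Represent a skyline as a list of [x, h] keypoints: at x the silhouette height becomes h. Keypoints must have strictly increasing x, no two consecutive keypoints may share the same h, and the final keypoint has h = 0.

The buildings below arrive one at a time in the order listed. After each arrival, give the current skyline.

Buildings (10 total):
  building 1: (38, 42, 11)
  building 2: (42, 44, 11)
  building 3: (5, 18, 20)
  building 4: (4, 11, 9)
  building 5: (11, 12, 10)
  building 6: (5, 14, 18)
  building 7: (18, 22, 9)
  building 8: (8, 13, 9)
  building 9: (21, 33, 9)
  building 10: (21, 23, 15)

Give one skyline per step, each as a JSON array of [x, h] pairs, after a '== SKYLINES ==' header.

== SKYLINES ==
[[38,11],[42,0]]
[[38,11],[44,0]]
[[5,20],[18,0],[38,11],[44,0]]
[[4,9],[5,20],[18,0],[38,11],[44,0]]
[[4,9],[5,20],[18,0],[38,11],[44,0]]
[[4,9],[5,20],[18,0],[38,11],[44,0]]
[[4,9],[5,20],[18,9],[22,0],[38,11],[44,0]]
[[4,9],[5,20],[18,9],[22,0],[38,11],[44,0]]
[[4,9],[5,20],[18,9],[33,0],[38,11],[44,0]]
[[4,9],[5,20],[18,9],[21,15],[23,9],[33,0],[38,11],[44,0]]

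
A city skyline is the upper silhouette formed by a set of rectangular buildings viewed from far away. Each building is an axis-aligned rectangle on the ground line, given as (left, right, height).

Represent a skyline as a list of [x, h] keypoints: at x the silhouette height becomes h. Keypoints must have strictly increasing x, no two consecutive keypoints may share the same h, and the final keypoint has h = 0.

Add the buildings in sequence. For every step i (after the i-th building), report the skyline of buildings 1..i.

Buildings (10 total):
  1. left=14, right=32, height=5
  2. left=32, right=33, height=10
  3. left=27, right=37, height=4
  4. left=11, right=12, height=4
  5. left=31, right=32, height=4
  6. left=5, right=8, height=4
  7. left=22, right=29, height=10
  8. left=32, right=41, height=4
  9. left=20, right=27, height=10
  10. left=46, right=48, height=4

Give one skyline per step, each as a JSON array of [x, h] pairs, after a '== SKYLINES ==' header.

== SKYLINES ==
[[14,5],[32,0]]
[[14,5],[32,10],[33,0]]
[[14,5],[32,10],[33,4],[37,0]]
[[11,4],[12,0],[14,5],[32,10],[33,4],[37,0]]
[[11,4],[12,0],[14,5],[32,10],[33,4],[37,0]]
[[5,4],[8,0],[11,4],[12,0],[14,5],[32,10],[33,4],[37,0]]
[[5,4],[8,0],[11,4],[12,0],[14,5],[22,10],[29,5],[32,10],[33,4],[37,0]]
[[5,4],[8,0],[11,4],[12,0],[14,5],[22,10],[29,5],[32,10],[33,4],[41,0]]
[[5,4],[8,0],[11,4],[12,0],[14,5],[20,10],[29,5],[32,10],[33,4],[41,0]]
[[5,4],[8,0],[11,4],[12,0],[14,5],[20,10],[29,5],[32,10],[33,4],[41,0],[46,4],[48,0]]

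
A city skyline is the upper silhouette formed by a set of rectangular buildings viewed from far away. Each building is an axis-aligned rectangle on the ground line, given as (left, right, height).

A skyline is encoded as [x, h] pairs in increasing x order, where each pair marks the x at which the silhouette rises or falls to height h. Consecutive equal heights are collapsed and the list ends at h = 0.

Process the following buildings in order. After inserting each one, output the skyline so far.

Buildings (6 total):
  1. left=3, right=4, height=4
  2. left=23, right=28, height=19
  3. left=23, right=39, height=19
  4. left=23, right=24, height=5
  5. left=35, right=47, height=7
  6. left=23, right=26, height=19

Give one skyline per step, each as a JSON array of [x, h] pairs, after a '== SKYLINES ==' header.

== SKYLINES ==
[[3,4],[4,0]]
[[3,4],[4,0],[23,19],[28,0]]
[[3,4],[4,0],[23,19],[39,0]]
[[3,4],[4,0],[23,19],[39,0]]
[[3,4],[4,0],[23,19],[39,7],[47,0]]
[[3,4],[4,0],[23,19],[39,7],[47,0]]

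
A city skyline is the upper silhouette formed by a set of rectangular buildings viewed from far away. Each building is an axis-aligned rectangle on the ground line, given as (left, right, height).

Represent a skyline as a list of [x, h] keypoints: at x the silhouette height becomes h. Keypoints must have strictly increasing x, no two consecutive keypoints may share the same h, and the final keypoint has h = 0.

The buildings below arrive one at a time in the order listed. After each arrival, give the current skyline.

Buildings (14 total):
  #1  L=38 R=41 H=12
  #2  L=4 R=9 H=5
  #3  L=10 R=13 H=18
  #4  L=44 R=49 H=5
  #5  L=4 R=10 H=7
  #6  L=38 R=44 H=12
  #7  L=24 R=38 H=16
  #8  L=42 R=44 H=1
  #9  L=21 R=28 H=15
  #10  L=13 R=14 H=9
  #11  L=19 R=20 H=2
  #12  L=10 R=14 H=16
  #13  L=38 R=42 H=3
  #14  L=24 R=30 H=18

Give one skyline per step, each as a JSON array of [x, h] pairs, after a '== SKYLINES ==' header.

== SKYLINES ==
[[38,12],[41,0]]
[[4,5],[9,0],[38,12],[41,0]]
[[4,5],[9,0],[10,18],[13,0],[38,12],[41,0]]
[[4,5],[9,0],[10,18],[13,0],[38,12],[41,0],[44,5],[49,0]]
[[4,7],[10,18],[13,0],[38,12],[41,0],[44,5],[49,0]]
[[4,7],[10,18],[13,0],[38,12],[44,5],[49,0]]
[[4,7],[10,18],[13,0],[24,16],[38,12],[44,5],[49,0]]
[[4,7],[10,18],[13,0],[24,16],[38,12],[44,5],[49,0]]
[[4,7],[10,18],[13,0],[21,15],[24,16],[38,12],[44,5],[49,0]]
[[4,7],[10,18],[13,9],[14,0],[21,15],[24,16],[38,12],[44,5],[49,0]]
[[4,7],[10,18],[13,9],[14,0],[19,2],[20,0],[21,15],[24,16],[38,12],[44,5],[49,0]]
[[4,7],[10,18],[13,16],[14,0],[19,2],[20,0],[21,15],[24,16],[38,12],[44,5],[49,0]]
[[4,7],[10,18],[13,16],[14,0],[19,2],[20,0],[21,15],[24,16],[38,12],[44,5],[49,0]]
[[4,7],[10,18],[13,16],[14,0],[19,2],[20,0],[21,15],[24,18],[30,16],[38,12],[44,5],[49,0]]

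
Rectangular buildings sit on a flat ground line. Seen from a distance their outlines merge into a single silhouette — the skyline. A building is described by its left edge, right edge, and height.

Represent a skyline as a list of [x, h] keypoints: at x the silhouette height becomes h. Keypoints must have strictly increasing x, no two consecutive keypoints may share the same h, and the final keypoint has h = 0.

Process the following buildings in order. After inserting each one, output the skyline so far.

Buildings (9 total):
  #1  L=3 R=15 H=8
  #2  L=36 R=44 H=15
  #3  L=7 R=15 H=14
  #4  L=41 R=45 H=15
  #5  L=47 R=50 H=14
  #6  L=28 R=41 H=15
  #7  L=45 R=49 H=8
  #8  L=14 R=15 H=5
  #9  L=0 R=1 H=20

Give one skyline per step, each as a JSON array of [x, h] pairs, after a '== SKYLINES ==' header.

== SKYLINES ==
[[3,8],[15,0]]
[[3,8],[15,0],[36,15],[44,0]]
[[3,8],[7,14],[15,0],[36,15],[44,0]]
[[3,8],[7,14],[15,0],[36,15],[45,0]]
[[3,8],[7,14],[15,0],[36,15],[45,0],[47,14],[50,0]]
[[3,8],[7,14],[15,0],[28,15],[45,0],[47,14],[50,0]]
[[3,8],[7,14],[15,0],[28,15],[45,8],[47,14],[50,0]]
[[3,8],[7,14],[15,0],[28,15],[45,8],[47,14],[50,0]]
[[0,20],[1,0],[3,8],[7,14],[15,0],[28,15],[45,8],[47,14],[50,0]]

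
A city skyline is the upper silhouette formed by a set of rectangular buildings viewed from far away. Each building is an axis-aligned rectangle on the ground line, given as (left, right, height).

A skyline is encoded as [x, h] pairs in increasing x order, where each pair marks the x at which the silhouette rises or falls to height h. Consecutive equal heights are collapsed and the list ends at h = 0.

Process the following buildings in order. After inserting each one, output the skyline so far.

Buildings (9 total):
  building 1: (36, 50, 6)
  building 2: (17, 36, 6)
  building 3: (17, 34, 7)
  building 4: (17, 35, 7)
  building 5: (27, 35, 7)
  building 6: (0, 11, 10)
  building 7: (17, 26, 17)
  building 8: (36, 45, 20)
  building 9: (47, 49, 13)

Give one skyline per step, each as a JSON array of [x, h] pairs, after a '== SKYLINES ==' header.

== SKYLINES ==
[[36,6],[50,0]]
[[17,6],[50,0]]
[[17,7],[34,6],[50,0]]
[[17,7],[35,6],[50,0]]
[[17,7],[35,6],[50,0]]
[[0,10],[11,0],[17,7],[35,6],[50,0]]
[[0,10],[11,0],[17,17],[26,7],[35,6],[50,0]]
[[0,10],[11,0],[17,17],[26,7],[35,6],[36,20],[45,6],[50,0]]
[[0,10],[11,0],[17,17],[26,7],[35,6],[36,20],[45,6],[47,13],[49,6],[50,0]]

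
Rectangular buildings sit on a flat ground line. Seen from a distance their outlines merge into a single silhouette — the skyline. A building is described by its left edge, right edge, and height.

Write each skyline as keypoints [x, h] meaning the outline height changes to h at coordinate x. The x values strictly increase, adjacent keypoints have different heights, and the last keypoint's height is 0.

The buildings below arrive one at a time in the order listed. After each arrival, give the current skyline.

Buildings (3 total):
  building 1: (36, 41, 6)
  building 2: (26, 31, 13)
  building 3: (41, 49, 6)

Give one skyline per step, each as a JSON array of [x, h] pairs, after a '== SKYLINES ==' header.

== SKYLINES ==
[[36,6],[41,0]]
[[26,13],[31,0],[36,6],[41,0]]
[[26,13],[31,0],[36,6],[49,0]]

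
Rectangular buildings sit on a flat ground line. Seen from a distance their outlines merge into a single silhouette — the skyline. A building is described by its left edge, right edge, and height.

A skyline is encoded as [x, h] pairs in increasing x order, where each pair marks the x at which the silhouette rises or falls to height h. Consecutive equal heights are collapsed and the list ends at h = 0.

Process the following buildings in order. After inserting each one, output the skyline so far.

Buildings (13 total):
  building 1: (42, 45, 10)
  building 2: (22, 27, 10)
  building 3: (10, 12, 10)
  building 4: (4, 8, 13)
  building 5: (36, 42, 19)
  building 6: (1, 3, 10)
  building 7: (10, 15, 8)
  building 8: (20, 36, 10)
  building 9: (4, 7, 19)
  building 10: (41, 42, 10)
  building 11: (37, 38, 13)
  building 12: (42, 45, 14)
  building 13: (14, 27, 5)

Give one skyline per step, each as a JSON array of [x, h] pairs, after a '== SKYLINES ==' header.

== SKYLINES ==
[[42,10],[45,0]]
[[22,10],[27,0],[42,10],[45,0]]
[[10,10],[12,0],[22,10],[27,0],[42,10],[45,0]]
[[4,13],[8,0],[10,10],[12,0],[22,10],[27,0],[42,10],[45,0]]
[[4,13],[8,0],[10,10],[12,0],[22,10],[27,0],[36,19],[42,10],[45,0]]
[[1,10],[3,0],[4,13],[8,0],[10,10],[12,0],[22,10],[27,0],[36,19],[42,10],[45,0]]
[[1,10],[3,0],[4,13],[8,0],[10,10],[12,8],[15,0],[22,10],[27,0],[36,19],[42,10],[45,0]]
[[1,10],[3,0],[4,13],[8,0],[10,10],[12,8],[15,0],[20,10],[36,19],[42,10],[45,0]]
[[1,10],[3,0],[4,19],[7,13],[8,0],[10,10],[12,8],[15,0],[20,10],[36,19],[42,10],[45,0]]
[[1,10],[3,0],[4,19],[7,13],[8,0],[10,10],[12,8],[15,0],[20,10],[36,19],[42,10],[45,0]]
[[1,10],[3,0],[4,19],[7,13],[8,0],[10,10],[12,8],[15,0],[20,10],[36,19],[42,10],[45,0]]
[[1,10],[3,0],[4,19],[7,13],[8,0],[10,10],[12,8],[15,0],[20,10],[36,19],[42,14],[45,0]]
[[1,10],[3,0],[4,19],[7,13],[8,0],[10,10],[12,8],[15,5],[20,10],[36,19],[42,14],[45,0]]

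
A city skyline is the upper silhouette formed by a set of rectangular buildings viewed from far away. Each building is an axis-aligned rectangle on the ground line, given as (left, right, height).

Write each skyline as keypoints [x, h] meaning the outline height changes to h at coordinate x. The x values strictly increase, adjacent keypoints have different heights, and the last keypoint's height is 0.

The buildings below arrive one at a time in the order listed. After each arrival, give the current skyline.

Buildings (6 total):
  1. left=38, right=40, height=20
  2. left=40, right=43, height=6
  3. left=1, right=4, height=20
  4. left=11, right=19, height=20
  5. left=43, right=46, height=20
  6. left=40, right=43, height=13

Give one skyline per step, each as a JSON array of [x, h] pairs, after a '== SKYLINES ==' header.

== SKYLINES ==
[[38,20],[40,0]]
[[38,20],[40,6],[43,0]]
[[1,20],[4,0],[38,20],[40,6],[43,0]]
[[1,20],[4,0],[11,20],[19,0],[38,20],[40,6],[43,0]]
[[1,20],[4,0],[11,20],[19,0],[38,20],[40,6],[43,20],[46,0]]
[[1,20],[4,0],[11,20],[19,0],[38,20],[40,13],[43,20],[46,0]]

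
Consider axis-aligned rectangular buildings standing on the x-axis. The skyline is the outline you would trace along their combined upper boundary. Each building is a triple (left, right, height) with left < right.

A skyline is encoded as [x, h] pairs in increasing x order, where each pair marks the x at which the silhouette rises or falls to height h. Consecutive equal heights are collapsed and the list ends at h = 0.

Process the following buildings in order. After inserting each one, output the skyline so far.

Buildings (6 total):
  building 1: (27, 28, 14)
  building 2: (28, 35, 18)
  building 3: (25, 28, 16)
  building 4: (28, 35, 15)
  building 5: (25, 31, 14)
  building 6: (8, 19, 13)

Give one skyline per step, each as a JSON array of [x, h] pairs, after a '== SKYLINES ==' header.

== SKYLINES ==
[[27,14],[28,0]]
[[27,14],[28,18],[35,0]]
[[25,16],[28,18],[35,0]]
[[25,16],[28,18],[35,0]]
[[25,16],[28,18],[35,0]]
[[8,13],[19,0],[25,16],[28,18],[35,0]]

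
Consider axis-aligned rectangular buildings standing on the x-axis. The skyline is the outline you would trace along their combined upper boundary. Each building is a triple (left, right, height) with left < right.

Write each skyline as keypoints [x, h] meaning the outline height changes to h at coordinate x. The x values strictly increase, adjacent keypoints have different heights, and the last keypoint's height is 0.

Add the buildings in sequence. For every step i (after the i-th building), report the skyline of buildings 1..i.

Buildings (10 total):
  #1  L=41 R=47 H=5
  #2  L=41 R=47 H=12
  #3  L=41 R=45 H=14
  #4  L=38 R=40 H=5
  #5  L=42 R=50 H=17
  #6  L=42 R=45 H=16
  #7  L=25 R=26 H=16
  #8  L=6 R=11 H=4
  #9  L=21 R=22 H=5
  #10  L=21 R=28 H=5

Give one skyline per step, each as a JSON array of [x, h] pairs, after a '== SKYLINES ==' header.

== SKYLINES ==
[[41,5],[47,0]]
[[41,12],[47,0]]
[[41,14],[45,12],[47,0]]
[[38,5],[40,0],[41,14],[45,12],[47,0]]
[[38,5],[40,0],[41,14],[42,17],[50,0]]
[[38,5],[40,0],[41,14],[42,17],[50,0]]
[[25,16],[26,0],[38,5],[40,0],[41,14],[42,17],[50,0]]
[[6,4],[11,0],[25,16],[26,0],[38,5],[40,0],[41,14],[42,17],[50,0]]
[[6,4],[11,0],[21,5],[22,0],[25,16],[26,0],[38,5],[40,0],[41,14],[42,17],[50,0]]
[[6,4],[11,0],[21,5],[25,16],[26,5],[28,0],[38,5],[40,0],[41,14],[42,17],[50,0]]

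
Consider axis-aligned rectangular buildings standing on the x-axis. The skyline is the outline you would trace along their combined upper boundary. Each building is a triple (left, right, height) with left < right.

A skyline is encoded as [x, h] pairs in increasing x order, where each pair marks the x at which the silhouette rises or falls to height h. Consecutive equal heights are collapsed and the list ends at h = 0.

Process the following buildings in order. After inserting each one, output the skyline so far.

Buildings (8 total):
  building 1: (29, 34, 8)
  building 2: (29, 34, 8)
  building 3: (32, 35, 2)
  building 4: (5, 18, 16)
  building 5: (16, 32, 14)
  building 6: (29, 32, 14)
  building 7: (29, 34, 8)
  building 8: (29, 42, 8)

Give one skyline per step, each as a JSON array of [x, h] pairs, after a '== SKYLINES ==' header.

== SKYLINES ==
[[29,8],[34,0]]
[[29,8],[34,0]]
[[29,8],[34,2],[35,0]]
[[5,16],[18,0],[29,8],[34,2],[35,0]]
[[5,16],[18,14],[32,8],[34,2],[35,0]]
[[5,16],[18,14],[32,8],[34,2],[35,0]]
[[5,16],[18,14],[32,8],[34,2],[35,0]]
[[5,16],[18,14],[32,8],[42,0]]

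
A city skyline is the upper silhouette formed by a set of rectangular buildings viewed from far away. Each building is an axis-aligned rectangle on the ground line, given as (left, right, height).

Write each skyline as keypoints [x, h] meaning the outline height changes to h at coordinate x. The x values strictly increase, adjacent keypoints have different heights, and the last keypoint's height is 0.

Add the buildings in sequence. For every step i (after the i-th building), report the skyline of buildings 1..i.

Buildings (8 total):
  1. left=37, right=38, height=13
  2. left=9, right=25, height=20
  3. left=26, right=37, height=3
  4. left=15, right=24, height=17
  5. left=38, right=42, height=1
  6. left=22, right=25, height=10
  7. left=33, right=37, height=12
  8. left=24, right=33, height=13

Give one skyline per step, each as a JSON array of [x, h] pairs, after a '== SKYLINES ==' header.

== SKYLINES ==
[[37,13],[38,0]]
[[9,20],[25,0],[37,13],[38,0]]
[[9,20],[25,0],[26,3],[37,13],[38,0]]
[[9,20],[25,0],[26,3],[37,13],[38,0]]
[[9,20],[25,0],[26,3],[37,13],[38,1],[42,0]]
[[9,20],[25,0],[26,3],[37,13],[38,1],[42,0]]
[[9,20],[25,0],[26,3],[33,12],[37,13],[38,1],[42,0]]
[[9,20],[25,13],[33,12],[37,13],[38,1],[42,0]]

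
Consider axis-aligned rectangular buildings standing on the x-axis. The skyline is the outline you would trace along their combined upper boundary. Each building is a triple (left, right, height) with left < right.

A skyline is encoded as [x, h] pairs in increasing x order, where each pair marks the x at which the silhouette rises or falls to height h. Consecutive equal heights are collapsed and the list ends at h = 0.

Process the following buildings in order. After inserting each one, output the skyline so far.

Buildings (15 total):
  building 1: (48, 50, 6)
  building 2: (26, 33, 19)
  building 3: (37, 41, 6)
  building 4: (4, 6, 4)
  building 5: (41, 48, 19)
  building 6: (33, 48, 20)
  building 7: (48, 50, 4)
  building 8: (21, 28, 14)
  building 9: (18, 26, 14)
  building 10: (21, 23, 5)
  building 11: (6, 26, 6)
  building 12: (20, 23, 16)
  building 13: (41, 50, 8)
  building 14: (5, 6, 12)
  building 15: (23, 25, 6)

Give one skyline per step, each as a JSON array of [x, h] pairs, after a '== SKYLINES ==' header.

== SKYLINES ==
[[48,6],[50,0]]
[[26,19],[33,0],[48,6],[50,0]]
[[26,19],[33,0],[37,6],[41,0],[48,6],[50,0]]
[[4,4],[6,0],[26,19],[33,0],[37,6],[41,0],[48,6],[50,0]]
[[4,4],[6,0],[26,19],[33,0],[37,6],[41,19],[48,6],[50,0]]
[[4,4],[6,0],[26,19],[33,20],[48,6],[50,0]]
[[4,4],[6,0],[26,19],[33,20],[48,6],[50,0]]
[[4,4],[6,0],[21,14],[26,19],[33,20],[48,6],[50,0]]
[[4,4],[6,0],[18,14],[26,19],[33,20],[48,6],[50,0]]
[[4,4],[6,0],[18,14],[26,19],[33,20],[48,6],[50,0]]
[[4,4],[6,6],[18,14],[26,19],[33,20],[48,6],[50,0]]
[[4,4],[6,6],[18,14],[20,16],[23,14],[26,19],[33,20],[48,6],[50,0]]
[[4,4],[6,6],[18,14],[20,16],[23,14],[26,19],[33,20],[48,8],[50,0]]
[[4,4],[5,12],[6,6],[18,14],[20,16],[23,14],[26,19],[33,20],[48,8],[50,0]]
[[4,4],[5,12],[6,6],[18,14],[20,16],[23,14],[26,19],[33,20],[48,8],[50,0]]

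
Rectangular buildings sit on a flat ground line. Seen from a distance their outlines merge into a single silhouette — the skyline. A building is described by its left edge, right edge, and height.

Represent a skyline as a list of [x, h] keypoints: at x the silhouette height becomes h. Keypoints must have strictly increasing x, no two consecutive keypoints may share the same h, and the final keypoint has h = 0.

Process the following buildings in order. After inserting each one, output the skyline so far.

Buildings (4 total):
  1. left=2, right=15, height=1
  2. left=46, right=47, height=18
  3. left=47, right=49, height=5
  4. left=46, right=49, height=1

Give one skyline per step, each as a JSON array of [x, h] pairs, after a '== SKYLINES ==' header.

== SKYLINES ==
[[2,1],[15,0]]
[[2,1],[15,0],[46,18],[47,0]]
[[2,1],[15,0],[46,18],[47,5],[49,0]]
[[2,1],[15,0],[46,18],[47,5],[49,0]]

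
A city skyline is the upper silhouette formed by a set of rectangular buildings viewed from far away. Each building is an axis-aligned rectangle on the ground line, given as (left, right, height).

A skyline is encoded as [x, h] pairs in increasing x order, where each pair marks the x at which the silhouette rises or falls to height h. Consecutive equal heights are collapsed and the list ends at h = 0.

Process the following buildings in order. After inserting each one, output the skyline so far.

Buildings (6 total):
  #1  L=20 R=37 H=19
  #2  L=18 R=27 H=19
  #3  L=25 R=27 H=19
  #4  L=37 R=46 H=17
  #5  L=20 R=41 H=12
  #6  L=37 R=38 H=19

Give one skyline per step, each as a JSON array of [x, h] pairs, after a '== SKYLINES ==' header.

== SKYLINES ==
[[20,19],[37,0]]
[[18,19],[37,0]]
[[18,19],[37,0]]
[[18,19],[37,17],[46,0]]
[[18,19],[37,17],[46,0]]
[[18,19],[38,17],[46,0]]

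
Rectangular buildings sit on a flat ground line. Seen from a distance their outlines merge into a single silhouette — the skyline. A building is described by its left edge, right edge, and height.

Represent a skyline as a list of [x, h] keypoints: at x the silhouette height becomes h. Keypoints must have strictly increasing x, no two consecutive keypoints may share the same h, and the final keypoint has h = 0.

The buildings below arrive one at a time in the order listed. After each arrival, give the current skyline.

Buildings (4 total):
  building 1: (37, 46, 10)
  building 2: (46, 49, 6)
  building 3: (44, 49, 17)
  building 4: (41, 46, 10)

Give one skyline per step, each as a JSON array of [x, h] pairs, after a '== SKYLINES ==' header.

== SKYLINES ==
[[37,10],[46,0]]
[[37,10],[46,6],[49,0]]
[[37,10],[44,17],[49,0]]
[[37,10],[44,17],[49,0]]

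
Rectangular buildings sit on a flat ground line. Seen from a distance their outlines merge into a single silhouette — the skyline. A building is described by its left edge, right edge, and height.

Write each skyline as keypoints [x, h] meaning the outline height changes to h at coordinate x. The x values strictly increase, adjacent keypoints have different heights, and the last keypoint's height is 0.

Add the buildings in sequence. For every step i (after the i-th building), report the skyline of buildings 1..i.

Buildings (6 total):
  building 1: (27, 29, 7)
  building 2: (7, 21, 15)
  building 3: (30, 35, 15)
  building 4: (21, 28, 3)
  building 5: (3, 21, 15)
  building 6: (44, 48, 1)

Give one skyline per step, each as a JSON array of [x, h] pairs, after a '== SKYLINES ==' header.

== SKYLINES ==
[[27,7],[29,0]]
[[7,15],[21,0],[27,7],[29,0]]
[[7,15],[21,0],[27,7],[29,0],[30,15],[35,0]]
[[7,15],[21,3],[27,7],[29,0],[30,15],[35,0]]
[[3,15],[21,3],[27,7],[29,0],[30,15],[35,0]]
[[3,15],[21,3],[27,7],[29,0],[30,15],[35,0],[44,1],[48,0]]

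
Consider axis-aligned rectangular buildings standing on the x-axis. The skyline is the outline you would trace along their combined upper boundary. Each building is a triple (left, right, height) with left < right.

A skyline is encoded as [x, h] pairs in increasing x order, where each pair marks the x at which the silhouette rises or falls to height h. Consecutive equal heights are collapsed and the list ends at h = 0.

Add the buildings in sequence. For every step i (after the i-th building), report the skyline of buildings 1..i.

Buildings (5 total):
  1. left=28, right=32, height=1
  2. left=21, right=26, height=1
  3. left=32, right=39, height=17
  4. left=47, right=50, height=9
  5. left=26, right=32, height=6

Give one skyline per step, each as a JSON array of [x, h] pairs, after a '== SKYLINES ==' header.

== SKYLINES ==
[[28,1],[32,0]]
[[21,1],[26,0],[28,1],[32,0]]
[[21,1],[26,0],[28,1],[32,17],[39,0]]
[[21,1],[26,0],[28,1],[32,17],[39,0],[47,9],[50,0]]
[[21,1],[26,6],[32,17],[39,0],[47,9],[50,0]]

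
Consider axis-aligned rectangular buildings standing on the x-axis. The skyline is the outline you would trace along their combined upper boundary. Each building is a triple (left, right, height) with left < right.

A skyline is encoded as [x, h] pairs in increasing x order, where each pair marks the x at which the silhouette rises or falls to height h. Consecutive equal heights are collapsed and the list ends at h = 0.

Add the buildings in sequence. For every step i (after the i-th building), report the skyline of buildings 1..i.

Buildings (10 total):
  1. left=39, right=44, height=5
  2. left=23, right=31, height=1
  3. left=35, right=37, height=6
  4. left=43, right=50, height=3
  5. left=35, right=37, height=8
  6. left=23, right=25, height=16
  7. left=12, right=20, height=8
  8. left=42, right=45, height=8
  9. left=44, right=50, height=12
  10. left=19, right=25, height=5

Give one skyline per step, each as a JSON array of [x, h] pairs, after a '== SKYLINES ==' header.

== SKYLINES ==
[[39,5],[44,0]]
[[23,1],[31,0],[39,5],[44,0]]
[[23,1],[31,0],[35,6],[37,0],[39,5],[44,0]]
[[23,1],[31,0],[35,6],[37,0],[39,5],[44,3],[50,0]]
[[23,1],[31,0],[35,8],[37,0],[39,5],[44,3],[50,0]]
[[23,16],[25,1],[31,0],[35,8],[37,0],[39,5],[44,3],[50,0]]
[[12,8],[20,0],[23,16],[25,1],[31,0],[35,8],[37,0],[39,5],[44,3],[50,0]]
[[12,8],[20,0],[23,16],[25,1],[31,0],[35,8],[37,0],[39,5],[42,8],[45,3],[50,0]]
[[12,8],[20,0],[23,16],[25,1],[31,0],[35,8],[37,0],[39,5],[42,8],[44,12],[50,0]]
[[12,8],[20,5],[23,16],[25,1],[31,0],[35,8],[37,0],[39,5],[42,8],[44,12],[50,0]]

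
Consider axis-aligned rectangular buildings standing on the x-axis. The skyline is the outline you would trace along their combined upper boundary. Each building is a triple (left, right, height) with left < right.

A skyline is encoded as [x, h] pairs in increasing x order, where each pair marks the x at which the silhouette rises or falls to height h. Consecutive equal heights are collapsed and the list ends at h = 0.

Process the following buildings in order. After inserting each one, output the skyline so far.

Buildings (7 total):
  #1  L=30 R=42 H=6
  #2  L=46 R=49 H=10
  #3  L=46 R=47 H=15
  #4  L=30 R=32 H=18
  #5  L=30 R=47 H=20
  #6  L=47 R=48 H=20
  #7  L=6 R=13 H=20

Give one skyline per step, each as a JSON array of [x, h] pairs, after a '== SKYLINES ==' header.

== SKYLINES ==
[[30,6],[42,0]]
[[30,6],[42,0],[46,10],[49,0]]
[[30,6],[42,0],[46,15],[47,10],[49,0]]
[[30,18],[32,6],[42,0],[46,15],[47,10],[49,0]]
[[30,20],[47,10],[49,0]]
[[30,20],[48,10],[49,0]]
[[6,20],[13,0],[30,20],[48,10],[49,0]]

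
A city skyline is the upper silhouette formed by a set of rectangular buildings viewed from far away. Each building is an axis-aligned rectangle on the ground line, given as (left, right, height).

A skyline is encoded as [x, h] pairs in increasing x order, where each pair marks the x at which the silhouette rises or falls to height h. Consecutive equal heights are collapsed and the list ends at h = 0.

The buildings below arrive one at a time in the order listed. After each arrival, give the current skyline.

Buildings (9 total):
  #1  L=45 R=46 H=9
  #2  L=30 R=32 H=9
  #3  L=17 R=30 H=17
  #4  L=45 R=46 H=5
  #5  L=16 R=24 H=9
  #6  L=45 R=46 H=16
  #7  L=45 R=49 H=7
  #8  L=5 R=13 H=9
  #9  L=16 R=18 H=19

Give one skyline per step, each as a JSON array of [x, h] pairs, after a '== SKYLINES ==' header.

== SKYLINES ==
[[45,9],[46,0]]
[[30,9],[32,0],[45,9],[46,0]]
[[17,17],[30,9],[32,0],[45,9],[46,0]]
[[17,17],[30,9],[32,0],[45,9],[46,0]]
[[16,9],[17,17],[30,9],[32,0],[45,9],[46,0]]
[[16,9],[17,17],[30,9],[32,0],[45,16],[46,0]]
[[16,9],[17,17],[30,9],[32,0],[45,16],[46,7],[49,0]]
[[5,9],[13,0],[16,9],[17,17],[30,9],[32,0],[45,16],[46,7],[49,0]]
[[5,9],[13,0],[16,19],[18,17],[30,9],[32,0],[45,16],[46,7],[49,0]]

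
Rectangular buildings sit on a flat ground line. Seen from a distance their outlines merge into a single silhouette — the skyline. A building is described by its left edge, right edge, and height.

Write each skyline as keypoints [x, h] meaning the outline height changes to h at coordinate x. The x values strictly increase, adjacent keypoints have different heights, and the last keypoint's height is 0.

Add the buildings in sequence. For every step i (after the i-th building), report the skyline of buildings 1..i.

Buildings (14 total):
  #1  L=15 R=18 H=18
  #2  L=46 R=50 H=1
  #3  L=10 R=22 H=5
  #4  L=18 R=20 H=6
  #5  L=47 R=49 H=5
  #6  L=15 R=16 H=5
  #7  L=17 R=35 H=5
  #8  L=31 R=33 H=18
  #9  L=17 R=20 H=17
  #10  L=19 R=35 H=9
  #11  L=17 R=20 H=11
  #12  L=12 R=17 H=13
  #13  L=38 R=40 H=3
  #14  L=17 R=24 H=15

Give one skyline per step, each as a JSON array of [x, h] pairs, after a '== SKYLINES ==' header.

== SKYLINES ==
[[15,18],[18,0]]
[[15,18],[18,0],[46,1],[50,0]]
[[10,5],[15,18],[18,5],[22,0],[46,1],[50,0]]
[[10,5],[15,18],[18,6],[20,5],[22,0],[46,1],[50,0]]
[[10,5],[15,18],[18,6],[20,5],[22,0],[46,1],[47,5],[49,1],[50,0]]
[[10,5],[15,18],[18,6],[20,5],[22,0],[46,1],[47,5],[49,1],[50,0]]
[[10,5],[15,18],[18,6],[20,5],[35,0],[46,1],[47,5],[49,1],[50,0]]
[[10,5],[15,18],[18,6],[20,5],[31,18],[33,5],[35,0],[46,1],[47,5],[49,1],[50,0]]
[[10,5],[15,18],[18,17],[20,5],[31,18],[33,5],[35,0],[46,1],[47,5],[49,1],[50,0]]
[[10,5],[15,18],[18,17],[20,9],[31,18],[33,9],[35,0],[46,1],[47,5],[49,1],[50,0]]
[[10,5],[15,18],[18,17],[20,9],[31,18],[33,9],[35,0],[46,1],[47,5],[49,1],[50,0]]
[[10,5],[12,13],[15,18],[18,17],[20,9],[31,18],[33,9],[35,0],[46,1],[47,5],[49,1],[50,0]]
[[10,5],[12,13],[15,18],[18,17],[20,9],[31,18],[33,9],[35,0],[38,3],[40,0],[46,1],[47,5],[49,1],[50,0]]
[[10,5],[12,13],[15,18],[18,17],[20,15],[24,9],[31,18],[33,9],[35,0],[38,3],[40,0],[46,1],[47,5],[49,1],[50,0]]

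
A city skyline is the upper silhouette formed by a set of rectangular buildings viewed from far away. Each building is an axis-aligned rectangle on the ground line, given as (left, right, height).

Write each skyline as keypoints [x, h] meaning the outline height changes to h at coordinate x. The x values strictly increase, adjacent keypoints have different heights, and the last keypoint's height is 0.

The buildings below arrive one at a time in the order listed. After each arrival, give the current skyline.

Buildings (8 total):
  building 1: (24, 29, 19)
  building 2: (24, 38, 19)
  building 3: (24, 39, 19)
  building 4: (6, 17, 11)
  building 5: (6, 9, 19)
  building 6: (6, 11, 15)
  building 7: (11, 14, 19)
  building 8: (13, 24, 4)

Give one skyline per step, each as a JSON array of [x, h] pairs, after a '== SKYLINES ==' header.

== SKYLINES ==
[[24,19],[29,0]]
[[24,19],[38,0]]
[[24,19],[39,0]]
[[6,11],[17,0],[24,19],[39,0]]
[[6,19],[9,11],[17,0],[24,19],[39,0]]
[[6,19],[9,15],[11,11],[17,0],[24,19],[39,0]]
[[6,19],[9,15],[11,19],[14,11],[17,0],[24,19],[39,0]]
[[6,19],[9,15],[11,19],[14,11],[17,4],[24,19],[39,0]]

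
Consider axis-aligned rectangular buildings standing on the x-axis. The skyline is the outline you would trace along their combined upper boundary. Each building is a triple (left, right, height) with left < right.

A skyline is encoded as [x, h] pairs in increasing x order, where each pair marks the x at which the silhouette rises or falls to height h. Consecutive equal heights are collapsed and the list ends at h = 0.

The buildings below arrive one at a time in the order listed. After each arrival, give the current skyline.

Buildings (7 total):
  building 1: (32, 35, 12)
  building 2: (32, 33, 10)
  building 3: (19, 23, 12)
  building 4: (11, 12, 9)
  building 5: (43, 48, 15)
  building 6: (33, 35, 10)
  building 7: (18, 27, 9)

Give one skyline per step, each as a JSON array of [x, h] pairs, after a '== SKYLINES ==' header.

== SKYLINES ==
[[32,12],[35,0]]
[[32,12],[35,0]]
[[19,12],[23,0],[32,12],[35,0]]
[[11,9],[12,0],[19,12],[23,0],[32,12],[35,0]]
[[11,9],[12,0],[19,12],[23,0],[32,12],[35,0],[43,15],[48,0]]
[[11,9],[12,0],[19,12],[23,0],[32,12],[35,0],[43,15],[48,0]]
[[11,9],[12,0],[18,9],[19,12],[23,9],[27,0],[32,12],[35,0],[43,15],[48,0]]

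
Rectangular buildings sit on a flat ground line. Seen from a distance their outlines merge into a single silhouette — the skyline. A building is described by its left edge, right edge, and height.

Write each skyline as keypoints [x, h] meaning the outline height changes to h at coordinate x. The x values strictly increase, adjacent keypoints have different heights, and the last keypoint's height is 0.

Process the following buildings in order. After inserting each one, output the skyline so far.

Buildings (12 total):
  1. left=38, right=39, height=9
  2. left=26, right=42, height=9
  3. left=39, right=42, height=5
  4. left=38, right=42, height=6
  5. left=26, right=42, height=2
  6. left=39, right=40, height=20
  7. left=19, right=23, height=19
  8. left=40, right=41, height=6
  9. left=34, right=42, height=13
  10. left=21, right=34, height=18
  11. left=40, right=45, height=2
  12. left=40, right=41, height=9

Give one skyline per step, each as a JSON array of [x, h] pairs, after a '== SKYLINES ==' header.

== SKYLINES ==
[[38,9],[39,0]]
[[26,9],[42,0]]
[[26,9],[42,0]]
[[26,9],[42,0]]
[[26,9],[42,0]]
[[26,9],[39,20],[40,9],[42,0]]
[[19,19],[23,0],[26,9],[39,20],[40,9],[42,0]]
[[19,19],[23,0],[26,9],[39,20],[40,9],[42,0]]
[[19,19],[23,0],[26,9],[34,13],[39,20],[40,13],[42,0]]
[[19,19],[23,18],[34,13],[39,20],[40,13],[42,0]]
[[19,19],[23,18],[34,13],[39,20],[40,13],[42,2],[45,0]]
[[19,19],[23,18],[34,13],[39,20],[40,13],[42,2],[45,0]]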